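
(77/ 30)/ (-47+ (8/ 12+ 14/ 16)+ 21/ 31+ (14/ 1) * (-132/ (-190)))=-0.07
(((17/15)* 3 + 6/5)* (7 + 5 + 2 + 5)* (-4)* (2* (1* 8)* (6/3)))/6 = -27968/15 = -1864.53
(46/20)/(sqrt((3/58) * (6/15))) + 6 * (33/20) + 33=23 * sqrt(435)/30 + 429/10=58.89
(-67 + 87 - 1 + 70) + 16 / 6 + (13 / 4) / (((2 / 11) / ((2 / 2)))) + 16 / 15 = 13273 / 120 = 110.61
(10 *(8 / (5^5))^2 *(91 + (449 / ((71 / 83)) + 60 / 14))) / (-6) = -6575488 / 970703125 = -0.01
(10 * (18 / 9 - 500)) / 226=-2490 / 113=-22.04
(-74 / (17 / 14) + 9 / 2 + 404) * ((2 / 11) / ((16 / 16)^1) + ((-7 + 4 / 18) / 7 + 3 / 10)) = -4426123 / 26180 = -169.07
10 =10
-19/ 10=-1.90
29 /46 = 0.63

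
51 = 51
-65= -65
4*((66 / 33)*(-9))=-72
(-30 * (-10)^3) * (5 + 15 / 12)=187500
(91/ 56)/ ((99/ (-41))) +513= 512.33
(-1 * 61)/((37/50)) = -3050/37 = -82.43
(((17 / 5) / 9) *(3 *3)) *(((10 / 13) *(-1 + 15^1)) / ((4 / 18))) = 2142 / 13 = 164.77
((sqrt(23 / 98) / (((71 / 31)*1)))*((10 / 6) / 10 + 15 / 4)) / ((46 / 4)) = 1457*sqrt(46) / 137172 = 0.07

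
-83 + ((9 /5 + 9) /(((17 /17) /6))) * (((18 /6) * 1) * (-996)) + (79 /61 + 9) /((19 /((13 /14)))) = -7857639141 /40565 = -193704.90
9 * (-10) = -90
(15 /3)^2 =25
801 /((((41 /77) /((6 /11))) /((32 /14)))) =1875.51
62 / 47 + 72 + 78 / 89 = 310360 / 4183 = 74.20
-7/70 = -1/10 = -0.10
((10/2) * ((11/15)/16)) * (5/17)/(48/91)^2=455455/1880064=0.24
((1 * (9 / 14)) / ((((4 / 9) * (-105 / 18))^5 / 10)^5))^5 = -4916805934176960357500698246628457220923374136635446571844895448082706616718815876120689786995423007352054922010809318916550911722532215638037453616121092500492217652798245412869655043 / 23328949348058551391873702849703169582811353324987247534408453423754553105837359674586598571040970236465537039680000000000000000000000000000000000000000000000000000000000000000000000000000000000000000000000000000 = -0.00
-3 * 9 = -27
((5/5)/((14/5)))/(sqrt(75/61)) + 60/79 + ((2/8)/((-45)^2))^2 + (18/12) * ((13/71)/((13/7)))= sqrt(183)/42 + 333922100609/368006490000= 1.23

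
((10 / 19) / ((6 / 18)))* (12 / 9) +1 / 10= 419 / 190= 2.21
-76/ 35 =-2.17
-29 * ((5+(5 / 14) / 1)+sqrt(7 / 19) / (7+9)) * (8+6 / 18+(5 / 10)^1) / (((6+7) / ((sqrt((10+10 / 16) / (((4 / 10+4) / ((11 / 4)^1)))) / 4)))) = -192125 * sqrt(17) / 11648 - 7685 * sqrt(2261) / 758784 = -68.49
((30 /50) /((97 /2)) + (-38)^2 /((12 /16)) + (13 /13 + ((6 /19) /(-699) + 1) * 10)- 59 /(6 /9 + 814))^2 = 929134770740269554166388881 /247826323251900291600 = 3749136.73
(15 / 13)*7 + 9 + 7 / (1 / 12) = 1314 / 13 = 101.08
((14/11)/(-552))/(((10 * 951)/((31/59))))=-217/1703469240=-0.00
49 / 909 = 0.05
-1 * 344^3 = -40707584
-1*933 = -933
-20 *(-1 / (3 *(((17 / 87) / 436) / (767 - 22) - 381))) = -188395600 / 10766808523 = -0.02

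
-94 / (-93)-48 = -4370 / 93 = -46.99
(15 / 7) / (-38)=-15 / 266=-0.06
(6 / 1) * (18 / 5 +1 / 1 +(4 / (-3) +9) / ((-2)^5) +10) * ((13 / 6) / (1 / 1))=89609 / 480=186.69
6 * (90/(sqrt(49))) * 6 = 3240/7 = 462.86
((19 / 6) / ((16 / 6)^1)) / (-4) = -19 / 64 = -0.30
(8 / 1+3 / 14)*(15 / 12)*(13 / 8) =7475 / 448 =16.69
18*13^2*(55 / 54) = 9295 / 3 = 3098.33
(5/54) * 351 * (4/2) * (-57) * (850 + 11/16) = -50428755/16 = -3151797.19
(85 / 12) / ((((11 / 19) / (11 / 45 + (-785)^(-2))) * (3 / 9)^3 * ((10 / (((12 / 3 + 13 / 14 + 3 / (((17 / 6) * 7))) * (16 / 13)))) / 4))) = 1368873696 / 6778475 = 201.94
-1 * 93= -93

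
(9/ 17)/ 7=9/ 119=0.08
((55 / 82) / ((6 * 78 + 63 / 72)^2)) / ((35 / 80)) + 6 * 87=191625741634 / 367099117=522.00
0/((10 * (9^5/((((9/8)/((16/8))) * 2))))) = 0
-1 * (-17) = 17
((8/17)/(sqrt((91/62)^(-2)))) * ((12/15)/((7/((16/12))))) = 832/7905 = 0.11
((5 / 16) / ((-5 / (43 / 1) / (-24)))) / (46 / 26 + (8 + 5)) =559 / 128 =4.37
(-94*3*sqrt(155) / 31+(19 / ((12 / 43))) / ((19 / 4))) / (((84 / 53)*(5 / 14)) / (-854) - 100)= -973133 / 6789345+6381942*sqrt(155) / 70156565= 0.99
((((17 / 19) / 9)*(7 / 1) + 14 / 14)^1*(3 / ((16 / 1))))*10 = 725 / 228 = 3.18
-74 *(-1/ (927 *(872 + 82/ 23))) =851/ 9333963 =0.00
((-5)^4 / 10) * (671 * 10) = 419375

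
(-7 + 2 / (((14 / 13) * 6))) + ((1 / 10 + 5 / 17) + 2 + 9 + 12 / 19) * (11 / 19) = 175124 / 644385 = 0.27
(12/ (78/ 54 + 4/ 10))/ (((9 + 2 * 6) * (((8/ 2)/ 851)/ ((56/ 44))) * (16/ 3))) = 114885/ 7304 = 15.73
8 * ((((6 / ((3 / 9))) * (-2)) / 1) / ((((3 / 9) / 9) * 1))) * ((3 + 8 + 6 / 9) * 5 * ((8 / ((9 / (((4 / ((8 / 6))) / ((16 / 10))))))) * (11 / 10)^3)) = -1006236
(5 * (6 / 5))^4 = 1296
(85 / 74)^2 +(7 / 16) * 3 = 57649 / 21904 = 2.63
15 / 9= 1.67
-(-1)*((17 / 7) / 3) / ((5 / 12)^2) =816 / 175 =4.66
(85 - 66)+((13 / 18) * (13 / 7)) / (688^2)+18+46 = 4950231721 / 59641344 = 83.00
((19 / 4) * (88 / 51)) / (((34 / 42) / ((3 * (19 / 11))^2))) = 864234 / 3179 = 271.86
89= 89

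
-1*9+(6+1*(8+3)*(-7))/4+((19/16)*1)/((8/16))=-195/8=-24.38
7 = 7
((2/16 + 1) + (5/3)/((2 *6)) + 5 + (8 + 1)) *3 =1099/24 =45.79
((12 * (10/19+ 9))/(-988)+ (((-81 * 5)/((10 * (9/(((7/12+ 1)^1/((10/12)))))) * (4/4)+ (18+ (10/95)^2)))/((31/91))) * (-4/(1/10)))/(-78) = -416192090689/44637966958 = -9.32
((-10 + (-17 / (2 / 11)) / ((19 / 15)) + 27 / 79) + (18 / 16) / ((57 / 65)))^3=-961361607266243351 / 1731458304512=-555232.32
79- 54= 25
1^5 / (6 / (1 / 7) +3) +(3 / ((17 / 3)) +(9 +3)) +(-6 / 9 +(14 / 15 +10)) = 17456 / 765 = 22.82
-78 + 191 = 113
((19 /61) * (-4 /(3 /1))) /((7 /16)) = -1216 /1281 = -0.95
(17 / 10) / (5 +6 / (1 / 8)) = 17 / 530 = 0.03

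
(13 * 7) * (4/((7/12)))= 624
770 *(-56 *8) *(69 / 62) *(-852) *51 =517127466240 / 31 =16681531169.03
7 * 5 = 35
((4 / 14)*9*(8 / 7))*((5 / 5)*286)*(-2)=-82368 / 49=-1680.98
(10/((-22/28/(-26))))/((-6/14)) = -25480/33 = -772.12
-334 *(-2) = 668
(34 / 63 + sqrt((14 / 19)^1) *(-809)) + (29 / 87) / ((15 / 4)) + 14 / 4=289 / 70 - 809 *sqrt(266) / 19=-690.31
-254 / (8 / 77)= -9779 / 4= -2444.75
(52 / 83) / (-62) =-26 / 2573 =-0.01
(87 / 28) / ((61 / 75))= 6525 / 1708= 3.82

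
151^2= 22801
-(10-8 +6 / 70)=-73 / 35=-2.09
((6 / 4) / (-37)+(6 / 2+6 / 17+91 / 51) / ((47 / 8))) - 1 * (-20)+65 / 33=14831131 / 650386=22.80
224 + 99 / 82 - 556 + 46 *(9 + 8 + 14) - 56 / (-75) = 6740117 / 6150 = 1095.95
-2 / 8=-1 / 4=-0.25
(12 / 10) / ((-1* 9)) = -2 / 15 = -0.13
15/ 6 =5/ 2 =2.50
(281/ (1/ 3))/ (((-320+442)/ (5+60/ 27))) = 18265/ 366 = 49.90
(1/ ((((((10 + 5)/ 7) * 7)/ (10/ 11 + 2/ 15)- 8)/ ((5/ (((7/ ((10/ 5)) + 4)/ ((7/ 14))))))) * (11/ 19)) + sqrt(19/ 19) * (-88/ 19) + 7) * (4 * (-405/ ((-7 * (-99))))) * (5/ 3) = -169410700/ 17686207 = -9.58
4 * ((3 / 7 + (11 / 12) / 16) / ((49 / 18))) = 1959 / 2744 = 0.71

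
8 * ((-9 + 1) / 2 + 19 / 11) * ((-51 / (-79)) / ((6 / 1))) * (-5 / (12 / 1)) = 2125 / 2607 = 0.82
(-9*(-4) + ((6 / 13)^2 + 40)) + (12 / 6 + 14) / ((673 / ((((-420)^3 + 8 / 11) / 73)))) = -2196712853648 / 91330811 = -24052.26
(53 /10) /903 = 53 /9030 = 0.01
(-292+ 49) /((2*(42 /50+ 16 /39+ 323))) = -236925 /632288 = -0.37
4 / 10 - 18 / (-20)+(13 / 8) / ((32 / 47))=4719 / 1280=3.69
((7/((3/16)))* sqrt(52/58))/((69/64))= 32.79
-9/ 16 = -0.56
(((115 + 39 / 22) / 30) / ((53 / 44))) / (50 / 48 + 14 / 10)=20552 / 15529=1.32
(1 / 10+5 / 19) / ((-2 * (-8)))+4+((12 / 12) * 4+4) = 36549 / 3040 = 12.02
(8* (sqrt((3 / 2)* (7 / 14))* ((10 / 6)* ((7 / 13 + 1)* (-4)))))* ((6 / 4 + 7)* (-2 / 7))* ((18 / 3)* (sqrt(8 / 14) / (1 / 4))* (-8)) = -3481600* sqrt(21) / 637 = -25046.62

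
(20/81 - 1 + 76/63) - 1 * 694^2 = -273087355/567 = -481635.55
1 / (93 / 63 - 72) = -0.01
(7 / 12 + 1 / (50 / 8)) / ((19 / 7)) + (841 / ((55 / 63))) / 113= 62340943 / 7085100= 8.80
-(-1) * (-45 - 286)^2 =109561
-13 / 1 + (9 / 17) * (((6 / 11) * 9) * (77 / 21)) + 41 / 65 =-3138 / 1105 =-2.84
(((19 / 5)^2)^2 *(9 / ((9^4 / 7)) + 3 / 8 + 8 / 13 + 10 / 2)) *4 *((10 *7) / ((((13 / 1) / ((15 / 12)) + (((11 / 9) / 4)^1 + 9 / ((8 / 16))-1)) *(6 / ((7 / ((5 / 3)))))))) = 8850.62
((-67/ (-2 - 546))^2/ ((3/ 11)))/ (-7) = -49379/ 6306384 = -0.01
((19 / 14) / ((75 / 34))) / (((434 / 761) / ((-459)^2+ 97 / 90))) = 4660765808761 / 20506500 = 227282.36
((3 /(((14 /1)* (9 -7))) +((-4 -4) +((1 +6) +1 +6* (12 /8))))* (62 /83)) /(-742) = -7905 /862204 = -0.01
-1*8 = -8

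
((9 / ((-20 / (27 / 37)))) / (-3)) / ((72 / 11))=99 / 5920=0.02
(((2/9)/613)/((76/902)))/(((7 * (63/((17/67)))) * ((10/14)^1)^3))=53669/7901033625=0.00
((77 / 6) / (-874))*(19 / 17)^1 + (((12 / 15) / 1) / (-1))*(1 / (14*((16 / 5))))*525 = -9.39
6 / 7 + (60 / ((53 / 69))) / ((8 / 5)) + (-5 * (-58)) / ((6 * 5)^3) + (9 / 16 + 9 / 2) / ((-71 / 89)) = 12330249131 / 284482800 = 43.34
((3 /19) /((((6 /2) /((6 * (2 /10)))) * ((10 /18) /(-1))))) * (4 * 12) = -2592 /475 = -5.46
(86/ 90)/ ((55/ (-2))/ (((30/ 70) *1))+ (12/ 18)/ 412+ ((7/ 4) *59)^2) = 70864/ 785828835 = 0.00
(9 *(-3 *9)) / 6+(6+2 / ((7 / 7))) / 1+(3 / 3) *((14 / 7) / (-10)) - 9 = -417 / 10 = -41.70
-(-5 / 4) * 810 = 2025 / 2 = 1012.50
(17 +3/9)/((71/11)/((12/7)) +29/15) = 11440/3761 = 3.04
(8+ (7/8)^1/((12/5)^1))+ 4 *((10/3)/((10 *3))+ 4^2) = 20969/288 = 72.81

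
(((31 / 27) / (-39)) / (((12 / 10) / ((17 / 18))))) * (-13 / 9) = 2635 / 78732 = 0.03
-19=-19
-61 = -61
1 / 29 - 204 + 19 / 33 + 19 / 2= -371105 / 1914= -193.89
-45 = -45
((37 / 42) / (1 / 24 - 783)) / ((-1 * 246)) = 74 / 16179051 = 0.00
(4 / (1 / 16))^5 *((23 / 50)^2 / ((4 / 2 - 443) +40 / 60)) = -426007068672 / 825625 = -515981.31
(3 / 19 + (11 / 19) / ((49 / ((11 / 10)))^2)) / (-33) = -721631 / 150542700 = -0.00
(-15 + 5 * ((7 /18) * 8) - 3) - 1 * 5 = -67 /9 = -7.44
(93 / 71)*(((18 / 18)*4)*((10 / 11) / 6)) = 620 / 781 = 0.79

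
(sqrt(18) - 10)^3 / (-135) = 308 / 27 - 106 * sqrt(2) / 15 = 1.41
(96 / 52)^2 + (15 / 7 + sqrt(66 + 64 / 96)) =6567 / 1183 + 10 * sqrt(6) / 3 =13.72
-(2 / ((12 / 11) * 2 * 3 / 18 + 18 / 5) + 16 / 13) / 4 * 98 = -120491 / 2834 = -42.52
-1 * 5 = -5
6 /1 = 6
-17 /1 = -17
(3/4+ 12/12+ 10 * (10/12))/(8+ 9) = 121/204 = 0.59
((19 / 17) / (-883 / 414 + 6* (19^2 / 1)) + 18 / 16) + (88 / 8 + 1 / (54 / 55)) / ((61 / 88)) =3704949952903 / 200661217272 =18.46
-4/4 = -1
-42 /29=-1.45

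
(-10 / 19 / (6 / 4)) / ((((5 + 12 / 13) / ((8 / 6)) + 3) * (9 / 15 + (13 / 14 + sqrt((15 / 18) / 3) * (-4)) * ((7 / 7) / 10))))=-14123200 / 188337291 - 4076800 * sqrt(10) / 565011873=-0.10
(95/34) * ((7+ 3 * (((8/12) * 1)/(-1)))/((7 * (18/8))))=950/1071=0.89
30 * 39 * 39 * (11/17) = 501930/17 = 29525.29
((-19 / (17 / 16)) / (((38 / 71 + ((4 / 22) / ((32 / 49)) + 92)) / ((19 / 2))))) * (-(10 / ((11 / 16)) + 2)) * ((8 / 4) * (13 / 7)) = 2217799168 / 19716583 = 112.48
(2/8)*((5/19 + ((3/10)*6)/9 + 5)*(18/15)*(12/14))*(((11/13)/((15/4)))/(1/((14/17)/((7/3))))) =411048/3674125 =0.11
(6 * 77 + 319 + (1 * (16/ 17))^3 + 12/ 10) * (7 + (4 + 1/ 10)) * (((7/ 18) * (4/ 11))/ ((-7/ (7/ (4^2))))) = -1660640919/ 21617200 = -76.82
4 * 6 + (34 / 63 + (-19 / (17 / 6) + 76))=100496 / 1071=93.83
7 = 7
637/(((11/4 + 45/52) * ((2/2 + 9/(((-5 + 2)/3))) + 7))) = -8281/47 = -176.19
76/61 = 1.25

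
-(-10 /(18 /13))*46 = 2990 /9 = 332.22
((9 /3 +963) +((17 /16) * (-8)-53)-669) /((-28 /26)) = -6123 /28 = -218.68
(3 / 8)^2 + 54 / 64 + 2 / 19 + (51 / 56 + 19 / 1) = 178755 / 8512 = 21.00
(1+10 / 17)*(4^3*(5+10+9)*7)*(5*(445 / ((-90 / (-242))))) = 1736824320 / 17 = 102166136.47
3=3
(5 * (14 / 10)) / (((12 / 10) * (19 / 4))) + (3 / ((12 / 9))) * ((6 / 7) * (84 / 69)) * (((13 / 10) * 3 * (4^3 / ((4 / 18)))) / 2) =8651074 / 6555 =1319.77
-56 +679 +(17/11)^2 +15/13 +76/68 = 16784254/26741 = 627.66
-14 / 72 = -7 / 36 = -0.19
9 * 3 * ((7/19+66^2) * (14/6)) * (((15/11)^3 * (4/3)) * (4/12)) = 309298.88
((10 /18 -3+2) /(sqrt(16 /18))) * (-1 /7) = sqrt(2) /21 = 0.07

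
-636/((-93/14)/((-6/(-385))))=2544/1705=1.49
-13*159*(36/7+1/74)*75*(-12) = 2484430650/259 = 9592396.33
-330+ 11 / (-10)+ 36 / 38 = -62729 / 190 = -330.15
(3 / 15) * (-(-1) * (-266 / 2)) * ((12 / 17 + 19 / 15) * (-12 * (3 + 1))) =1070384 / 425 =2518.55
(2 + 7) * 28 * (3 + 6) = 2268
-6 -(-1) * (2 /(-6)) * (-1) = -17 /3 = -5.67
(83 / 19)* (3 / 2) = 249 / 38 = 6.55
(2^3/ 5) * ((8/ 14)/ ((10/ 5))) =16/ 35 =0.46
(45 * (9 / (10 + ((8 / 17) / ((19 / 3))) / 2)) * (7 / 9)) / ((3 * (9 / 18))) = 33915 / 1621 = 20.92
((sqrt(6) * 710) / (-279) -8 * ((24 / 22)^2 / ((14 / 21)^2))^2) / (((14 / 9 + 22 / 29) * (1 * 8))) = -6849684 / 2210791 -10295 * sqrt(6) / 74896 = -3.43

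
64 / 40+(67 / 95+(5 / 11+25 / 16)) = 72269 / 16720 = 4.32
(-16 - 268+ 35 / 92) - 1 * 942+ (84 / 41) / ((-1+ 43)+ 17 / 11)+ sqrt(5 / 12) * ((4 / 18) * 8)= -2214349715 / 1806788+ 8 * sqrt(15) / 27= -1224.42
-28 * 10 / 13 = -280 / 13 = -21.54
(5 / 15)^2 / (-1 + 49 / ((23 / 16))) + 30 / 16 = 102919 / 54792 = 1.88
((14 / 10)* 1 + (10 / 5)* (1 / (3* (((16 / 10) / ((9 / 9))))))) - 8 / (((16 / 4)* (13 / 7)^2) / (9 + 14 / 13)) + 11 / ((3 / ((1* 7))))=2852573 / 131820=21.64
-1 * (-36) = 36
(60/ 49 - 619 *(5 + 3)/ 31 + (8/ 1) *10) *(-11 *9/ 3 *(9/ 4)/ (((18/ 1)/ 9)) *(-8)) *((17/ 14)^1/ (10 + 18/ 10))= -1505460330/ 627347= -2399.73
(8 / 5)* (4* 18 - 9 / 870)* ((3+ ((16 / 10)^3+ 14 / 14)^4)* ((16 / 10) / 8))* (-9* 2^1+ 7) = -151916913141750768 / 885009765625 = -171655.63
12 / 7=1.71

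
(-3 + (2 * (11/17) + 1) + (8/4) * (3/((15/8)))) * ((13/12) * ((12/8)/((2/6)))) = 2067/170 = 12.16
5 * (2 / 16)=5 / 8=0.62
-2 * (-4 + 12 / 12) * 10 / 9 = 20 / 3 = 6.67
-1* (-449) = 449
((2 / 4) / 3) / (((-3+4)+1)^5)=1 / 192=0.01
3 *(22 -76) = -162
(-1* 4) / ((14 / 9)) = -18 / 7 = -2.57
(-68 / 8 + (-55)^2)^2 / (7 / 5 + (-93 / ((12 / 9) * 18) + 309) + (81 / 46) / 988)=344619771015 / 11609191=29685.08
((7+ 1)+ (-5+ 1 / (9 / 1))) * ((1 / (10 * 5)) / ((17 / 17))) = 14 / 225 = 0.06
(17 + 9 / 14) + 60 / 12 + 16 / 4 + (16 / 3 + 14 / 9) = 4225 / 126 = 33.53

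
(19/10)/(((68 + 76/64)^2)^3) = 159383552/9201438539245969245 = 0.00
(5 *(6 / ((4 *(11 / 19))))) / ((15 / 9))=171 / 22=7.77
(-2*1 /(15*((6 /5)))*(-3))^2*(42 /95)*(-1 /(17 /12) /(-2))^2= 168 /27455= 0.01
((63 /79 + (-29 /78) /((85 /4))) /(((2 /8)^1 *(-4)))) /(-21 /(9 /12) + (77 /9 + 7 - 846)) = 612789 /674441170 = 0.00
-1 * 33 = -33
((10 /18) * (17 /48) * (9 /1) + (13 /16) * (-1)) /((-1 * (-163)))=23 /3912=0.01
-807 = -807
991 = 991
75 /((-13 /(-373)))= 27975 /13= 2151.92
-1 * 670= -670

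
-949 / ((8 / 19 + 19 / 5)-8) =90155 / 359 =251.13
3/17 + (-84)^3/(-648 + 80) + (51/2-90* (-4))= 3450015/2414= 1429.17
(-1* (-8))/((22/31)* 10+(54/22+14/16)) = 0.77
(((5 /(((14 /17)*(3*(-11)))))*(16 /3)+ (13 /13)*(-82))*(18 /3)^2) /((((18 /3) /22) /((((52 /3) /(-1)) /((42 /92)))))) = 550217408 /1323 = 415886.17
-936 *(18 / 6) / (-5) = 2808 / 5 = 561.60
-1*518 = -518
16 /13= 1.23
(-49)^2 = 2401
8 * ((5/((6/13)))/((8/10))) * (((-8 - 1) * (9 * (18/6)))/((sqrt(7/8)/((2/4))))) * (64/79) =-1684800 * sqrt(14)/553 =-11399.54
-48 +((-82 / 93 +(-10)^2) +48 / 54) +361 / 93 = 503 / 9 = 55.89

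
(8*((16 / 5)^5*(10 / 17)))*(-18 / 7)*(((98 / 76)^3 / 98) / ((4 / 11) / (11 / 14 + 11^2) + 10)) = -12141814874112 / 1367213901125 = -8.88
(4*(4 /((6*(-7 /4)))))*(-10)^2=-3200 /21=-152.38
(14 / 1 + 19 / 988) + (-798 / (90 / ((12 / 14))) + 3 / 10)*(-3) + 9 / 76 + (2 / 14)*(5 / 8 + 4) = 2538059 / 69160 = 36.70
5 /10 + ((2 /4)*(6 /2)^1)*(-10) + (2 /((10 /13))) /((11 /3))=-1517 /110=-13.79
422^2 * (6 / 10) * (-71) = -37931892 / 5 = -7586378.40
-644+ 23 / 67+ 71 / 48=-2065243 / 3216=-642.18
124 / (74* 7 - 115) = 4 / 13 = 0.31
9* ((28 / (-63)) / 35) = -4 / 35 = -0.11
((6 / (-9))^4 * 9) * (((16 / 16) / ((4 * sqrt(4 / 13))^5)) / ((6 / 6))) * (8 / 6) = 169 * sqrt(13) / 13824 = 0.04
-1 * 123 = -123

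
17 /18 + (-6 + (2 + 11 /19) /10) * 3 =-13921 /855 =-16.28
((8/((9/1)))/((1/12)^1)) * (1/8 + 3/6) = 20/3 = 6.67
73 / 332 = 0.22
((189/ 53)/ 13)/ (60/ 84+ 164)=0.00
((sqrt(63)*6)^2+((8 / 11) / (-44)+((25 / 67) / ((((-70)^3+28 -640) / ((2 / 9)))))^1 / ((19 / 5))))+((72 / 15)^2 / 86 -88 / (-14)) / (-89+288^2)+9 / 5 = 337057721163756785030287 / 148497737217131090250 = 2269.78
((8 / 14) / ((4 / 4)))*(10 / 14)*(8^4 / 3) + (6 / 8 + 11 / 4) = 164869 / 294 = 560.78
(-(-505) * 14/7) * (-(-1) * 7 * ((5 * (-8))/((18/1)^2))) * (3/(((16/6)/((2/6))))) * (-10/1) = 88375/27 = 3273.15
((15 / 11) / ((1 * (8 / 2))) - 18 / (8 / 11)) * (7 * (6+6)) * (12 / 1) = -270648 / 11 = -24604.36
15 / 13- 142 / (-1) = 1861 / 13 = 143.15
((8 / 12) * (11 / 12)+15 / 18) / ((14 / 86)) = 559 / 63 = 8.87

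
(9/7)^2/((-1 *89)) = -81/4361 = -0.02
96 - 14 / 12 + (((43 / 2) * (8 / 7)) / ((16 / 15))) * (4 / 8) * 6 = 13771 / 84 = 163.94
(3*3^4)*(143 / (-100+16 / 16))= -351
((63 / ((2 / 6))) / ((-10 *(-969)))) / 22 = 63 / 71060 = 0.00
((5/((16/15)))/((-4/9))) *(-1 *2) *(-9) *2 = -6075/16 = -379.69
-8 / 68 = -2 / 17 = -0.12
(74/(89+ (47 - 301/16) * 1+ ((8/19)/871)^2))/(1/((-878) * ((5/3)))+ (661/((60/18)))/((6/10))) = 355876854435440/186260120506908977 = 0.00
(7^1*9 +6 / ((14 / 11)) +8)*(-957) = -507210 / 7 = -72458.57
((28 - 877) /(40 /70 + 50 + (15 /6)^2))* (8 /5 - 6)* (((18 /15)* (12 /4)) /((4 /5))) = 2353428 /7955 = 295.84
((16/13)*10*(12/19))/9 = 640/741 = 0.86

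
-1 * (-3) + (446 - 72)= 377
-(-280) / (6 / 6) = 280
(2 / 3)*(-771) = -514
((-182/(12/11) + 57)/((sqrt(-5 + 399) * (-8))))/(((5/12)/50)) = 3295 * sqrt(394)/788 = 83.00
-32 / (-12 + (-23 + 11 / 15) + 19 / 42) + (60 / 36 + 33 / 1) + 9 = 105599 / 2367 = 44.61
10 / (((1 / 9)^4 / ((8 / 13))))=524880 / 13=40375.38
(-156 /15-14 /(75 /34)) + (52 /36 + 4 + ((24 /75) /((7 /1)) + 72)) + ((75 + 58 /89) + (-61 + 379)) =63694844 /140175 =454.40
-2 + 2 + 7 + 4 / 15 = 109 / 15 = 7.27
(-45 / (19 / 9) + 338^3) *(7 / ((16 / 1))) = 5135721941 / 304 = 16893822.17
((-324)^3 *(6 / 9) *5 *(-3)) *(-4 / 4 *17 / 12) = -481839840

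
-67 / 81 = -0.83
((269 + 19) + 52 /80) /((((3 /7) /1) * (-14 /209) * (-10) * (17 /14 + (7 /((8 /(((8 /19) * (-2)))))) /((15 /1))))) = 160472081 /185960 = 862.94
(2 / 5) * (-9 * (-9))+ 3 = 177 / 5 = 35.40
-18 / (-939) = 6 / 313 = 0.02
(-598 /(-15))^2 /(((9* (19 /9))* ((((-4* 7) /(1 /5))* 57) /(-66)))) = 1966822 /2842875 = 0.69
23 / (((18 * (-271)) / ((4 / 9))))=-46 / 21951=-0.00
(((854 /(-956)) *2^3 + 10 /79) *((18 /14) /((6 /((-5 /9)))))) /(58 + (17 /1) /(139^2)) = 1280421991 /88866579627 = 0.01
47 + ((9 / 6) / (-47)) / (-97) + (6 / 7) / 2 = 3027197 / 63826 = 47.43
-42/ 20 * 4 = -8.40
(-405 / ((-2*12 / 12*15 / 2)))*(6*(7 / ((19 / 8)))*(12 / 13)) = 108864 / 247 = 440.74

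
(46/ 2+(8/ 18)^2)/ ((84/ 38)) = 35701/ 3402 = 10.49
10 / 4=5 / 2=2.50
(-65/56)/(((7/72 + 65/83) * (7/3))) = -145665/257789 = -0.57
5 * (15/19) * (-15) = -1125/19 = -59.21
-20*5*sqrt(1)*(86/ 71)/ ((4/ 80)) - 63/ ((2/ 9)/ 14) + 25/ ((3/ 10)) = -1343647/ 213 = -6308.20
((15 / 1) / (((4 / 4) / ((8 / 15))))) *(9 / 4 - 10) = -62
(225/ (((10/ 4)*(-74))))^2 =2025/ 1369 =1.48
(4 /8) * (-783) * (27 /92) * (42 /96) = -147987 /2944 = -50.27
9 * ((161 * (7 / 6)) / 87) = 19.43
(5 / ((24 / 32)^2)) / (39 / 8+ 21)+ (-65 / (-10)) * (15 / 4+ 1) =465281 / 14904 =31.22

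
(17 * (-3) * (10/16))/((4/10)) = -1275/16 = -79.69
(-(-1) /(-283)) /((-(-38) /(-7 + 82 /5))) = -47 /53770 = -0.00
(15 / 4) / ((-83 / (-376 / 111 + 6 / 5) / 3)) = 1821 / 6142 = 0.30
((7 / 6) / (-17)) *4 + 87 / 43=3835 / 2193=1.75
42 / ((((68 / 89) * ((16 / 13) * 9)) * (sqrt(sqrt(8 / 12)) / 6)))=8099 * 2^(3 / 4) * 3^(1 / 4) / 544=32.95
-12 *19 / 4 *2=-114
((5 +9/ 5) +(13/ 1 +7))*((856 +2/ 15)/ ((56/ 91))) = 5592691/ 150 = 37284.61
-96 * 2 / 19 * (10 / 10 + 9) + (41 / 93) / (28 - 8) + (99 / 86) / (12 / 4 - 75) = -614209597 / 6078480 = -101.05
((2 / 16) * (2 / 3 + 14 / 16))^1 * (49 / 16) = 1813 / 3072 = 0.59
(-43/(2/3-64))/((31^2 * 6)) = 43/365180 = 0.00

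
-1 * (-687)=687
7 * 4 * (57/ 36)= 133/ 3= 44.33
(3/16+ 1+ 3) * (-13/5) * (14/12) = -6097/480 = -12.70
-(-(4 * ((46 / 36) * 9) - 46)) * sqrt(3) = 0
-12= -12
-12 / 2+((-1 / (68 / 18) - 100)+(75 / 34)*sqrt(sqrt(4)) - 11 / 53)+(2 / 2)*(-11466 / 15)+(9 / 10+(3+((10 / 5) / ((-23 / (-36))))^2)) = -408553334 / 476629+75*sqrt(2) / 34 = -854.05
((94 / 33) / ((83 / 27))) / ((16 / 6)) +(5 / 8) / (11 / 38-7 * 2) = 287207 / 951346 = 0.30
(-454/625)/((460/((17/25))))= -3859/3593750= -0.00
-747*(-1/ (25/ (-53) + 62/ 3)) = 118773/ 3211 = 36.99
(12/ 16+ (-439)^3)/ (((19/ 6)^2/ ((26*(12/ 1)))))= -950277948984/ 361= -2632348889.15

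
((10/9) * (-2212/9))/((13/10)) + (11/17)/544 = -2045646017/9738144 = -210.07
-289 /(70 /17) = -4913 /70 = -70.19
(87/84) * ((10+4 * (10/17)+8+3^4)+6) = 52925/476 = 111.19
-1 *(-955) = 955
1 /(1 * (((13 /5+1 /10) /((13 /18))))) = 65 /243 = 0.27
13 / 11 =1.18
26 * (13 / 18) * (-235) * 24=-105906.67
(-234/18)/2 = -13/2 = -6.50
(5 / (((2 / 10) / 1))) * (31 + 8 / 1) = 975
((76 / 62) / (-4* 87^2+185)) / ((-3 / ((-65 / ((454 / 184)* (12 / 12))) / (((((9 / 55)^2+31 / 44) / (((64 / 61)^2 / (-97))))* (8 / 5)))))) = 7038986240000 / 2028948510151845813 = 0.00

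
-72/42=-12/7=-1.71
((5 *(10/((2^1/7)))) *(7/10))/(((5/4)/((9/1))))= 882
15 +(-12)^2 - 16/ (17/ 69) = 1599/ 17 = 94.06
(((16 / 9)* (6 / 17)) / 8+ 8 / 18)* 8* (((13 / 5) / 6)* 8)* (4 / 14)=13312 / 3213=4.14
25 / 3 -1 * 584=-1727 / 3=-575.67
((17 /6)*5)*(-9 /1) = -255 /2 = -127.50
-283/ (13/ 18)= -5094/ 13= -391.85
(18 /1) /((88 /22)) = 9 /2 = 4.50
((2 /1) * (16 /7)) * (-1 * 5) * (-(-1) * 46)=-7360 /7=-1051.43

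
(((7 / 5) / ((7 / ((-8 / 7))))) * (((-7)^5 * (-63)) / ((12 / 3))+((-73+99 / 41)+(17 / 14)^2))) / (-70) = 2126656194 / 2461025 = 864.13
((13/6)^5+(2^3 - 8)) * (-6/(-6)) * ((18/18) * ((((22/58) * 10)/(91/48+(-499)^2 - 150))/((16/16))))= 20421115/28058661711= 0.00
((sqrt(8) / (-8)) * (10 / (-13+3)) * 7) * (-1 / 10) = -7 * sqrt(2) / 40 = -0.25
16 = 16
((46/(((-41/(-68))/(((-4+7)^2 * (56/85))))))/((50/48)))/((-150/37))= -13724928/128125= -107.12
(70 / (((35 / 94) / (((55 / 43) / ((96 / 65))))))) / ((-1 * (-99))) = 15275 / 9288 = 1.64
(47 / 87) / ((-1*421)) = -47 / 36627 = -0.00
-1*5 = -5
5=5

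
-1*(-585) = 585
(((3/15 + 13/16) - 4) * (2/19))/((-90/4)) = 239/17100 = 0.01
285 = 285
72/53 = 1.36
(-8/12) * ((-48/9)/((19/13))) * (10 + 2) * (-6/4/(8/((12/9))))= -416/57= -7.30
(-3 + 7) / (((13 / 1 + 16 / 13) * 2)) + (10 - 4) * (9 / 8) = 5099 / 740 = 6.89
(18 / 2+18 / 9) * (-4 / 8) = -11 / 2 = -5.50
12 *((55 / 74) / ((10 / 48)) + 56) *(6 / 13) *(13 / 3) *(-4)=-211584 / 37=-5718.49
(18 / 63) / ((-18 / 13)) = -13 / 63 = -0.21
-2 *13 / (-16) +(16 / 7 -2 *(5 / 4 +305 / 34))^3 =-40327830547 / 6740636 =-5982.79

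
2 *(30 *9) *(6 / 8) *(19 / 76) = 405 / 4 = 101.25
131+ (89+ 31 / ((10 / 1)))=2231 / 10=223.10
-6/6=-1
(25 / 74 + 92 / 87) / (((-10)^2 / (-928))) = -35932 / 2775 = -12.95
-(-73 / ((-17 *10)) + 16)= -2793 / 170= -16.43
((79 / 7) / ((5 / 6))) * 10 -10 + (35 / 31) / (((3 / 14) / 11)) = 119384 / 651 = 183.39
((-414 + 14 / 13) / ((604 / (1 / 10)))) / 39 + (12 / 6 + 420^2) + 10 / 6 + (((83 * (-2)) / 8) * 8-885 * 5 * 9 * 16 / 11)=498161878204 / 4210635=118310.39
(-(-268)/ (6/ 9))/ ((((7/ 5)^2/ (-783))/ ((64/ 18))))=-571004.08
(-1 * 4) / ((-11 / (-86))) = -344 / 11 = -31.27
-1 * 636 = -636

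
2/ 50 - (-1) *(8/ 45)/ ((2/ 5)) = 109/ 225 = 0.48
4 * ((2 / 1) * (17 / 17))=8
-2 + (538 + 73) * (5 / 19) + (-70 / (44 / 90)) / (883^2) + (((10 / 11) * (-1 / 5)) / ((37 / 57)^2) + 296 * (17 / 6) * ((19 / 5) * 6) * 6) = 128149128005011232 / 1115426981845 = 114887.96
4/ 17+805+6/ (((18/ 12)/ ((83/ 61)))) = 840673/ 1037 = 810.68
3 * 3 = 9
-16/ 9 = -1.78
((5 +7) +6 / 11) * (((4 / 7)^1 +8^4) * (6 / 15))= 20557.34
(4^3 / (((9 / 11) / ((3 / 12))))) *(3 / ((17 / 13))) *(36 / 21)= 9152 / 119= 76.91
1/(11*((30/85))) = 17/66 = 0.26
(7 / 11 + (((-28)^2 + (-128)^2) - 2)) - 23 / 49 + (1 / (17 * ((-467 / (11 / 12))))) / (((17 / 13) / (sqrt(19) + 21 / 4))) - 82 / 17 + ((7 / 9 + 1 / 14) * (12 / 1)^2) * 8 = 21113093176589 / 1163920912 - 143 * sqrt(19) / 1619556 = 18139.63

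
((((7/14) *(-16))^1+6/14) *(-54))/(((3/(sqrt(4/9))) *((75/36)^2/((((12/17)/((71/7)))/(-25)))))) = -1099008/18859375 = -0.06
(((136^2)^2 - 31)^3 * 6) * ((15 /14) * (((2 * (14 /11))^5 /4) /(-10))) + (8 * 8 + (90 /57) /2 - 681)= -2104093440606342058554753587713108 /3059969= -687619201569147288274735300.00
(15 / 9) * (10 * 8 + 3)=138.33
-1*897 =-897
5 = 5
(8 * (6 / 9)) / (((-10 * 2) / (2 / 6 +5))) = -64 / 45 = -1.42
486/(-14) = -243/7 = -34.71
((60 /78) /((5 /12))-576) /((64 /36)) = -8397 /26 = -322.96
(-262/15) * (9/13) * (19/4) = -7467/130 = -57.44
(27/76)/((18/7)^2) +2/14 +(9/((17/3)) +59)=6596855/108528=60.78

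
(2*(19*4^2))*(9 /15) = 1824 /5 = 364.80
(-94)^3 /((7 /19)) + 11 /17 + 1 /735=-28169248258 /12495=-2254441.64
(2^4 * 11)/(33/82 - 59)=-14432/4805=-3.00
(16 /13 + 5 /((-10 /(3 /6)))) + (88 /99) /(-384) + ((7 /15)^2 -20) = -2640049 /140400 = -18.80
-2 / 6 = -0.33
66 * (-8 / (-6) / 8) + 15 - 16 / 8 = 24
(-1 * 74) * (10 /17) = -740 /17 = -43.53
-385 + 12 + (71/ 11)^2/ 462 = -20846405/ 55902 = -372.91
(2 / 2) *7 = 7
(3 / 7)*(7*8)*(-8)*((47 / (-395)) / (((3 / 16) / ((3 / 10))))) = 72192 / 1975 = 36.55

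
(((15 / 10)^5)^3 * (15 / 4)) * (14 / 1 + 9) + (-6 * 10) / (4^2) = 4949881395 / 131072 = 37764.60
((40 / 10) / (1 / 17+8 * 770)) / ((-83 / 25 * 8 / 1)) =-425 / 17383686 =-0.00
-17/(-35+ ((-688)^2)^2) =-17/224054542301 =-0.00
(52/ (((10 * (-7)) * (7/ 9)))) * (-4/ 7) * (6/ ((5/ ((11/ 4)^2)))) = 4.95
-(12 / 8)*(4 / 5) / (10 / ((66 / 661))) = -198 / 16525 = -0.01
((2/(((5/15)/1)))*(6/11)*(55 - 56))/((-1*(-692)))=-9/1903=-0.00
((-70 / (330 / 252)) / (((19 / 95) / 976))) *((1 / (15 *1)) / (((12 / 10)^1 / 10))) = -4782400 / 33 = -144921.21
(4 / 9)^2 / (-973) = -16 / 78813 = -0.00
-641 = -641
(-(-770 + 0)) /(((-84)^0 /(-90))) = -69300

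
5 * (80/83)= 4.82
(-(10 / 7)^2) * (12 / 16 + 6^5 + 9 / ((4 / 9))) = -779700 / 49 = -15912.24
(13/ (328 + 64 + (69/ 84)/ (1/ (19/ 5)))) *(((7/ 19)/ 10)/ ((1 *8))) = 637/ 4204092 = 0.00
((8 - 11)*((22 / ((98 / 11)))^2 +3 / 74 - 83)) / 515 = 8193783 / 18300422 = 0.45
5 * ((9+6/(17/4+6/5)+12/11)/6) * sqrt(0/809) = 0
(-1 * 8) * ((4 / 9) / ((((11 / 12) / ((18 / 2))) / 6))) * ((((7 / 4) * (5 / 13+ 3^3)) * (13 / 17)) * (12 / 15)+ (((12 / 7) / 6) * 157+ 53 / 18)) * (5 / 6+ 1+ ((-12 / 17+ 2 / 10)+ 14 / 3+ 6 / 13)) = -104278.05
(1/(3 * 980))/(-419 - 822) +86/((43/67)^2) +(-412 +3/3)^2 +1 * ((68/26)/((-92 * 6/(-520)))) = 203432617318277/1202802020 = 169132.25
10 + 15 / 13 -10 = 15 / 13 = 1.15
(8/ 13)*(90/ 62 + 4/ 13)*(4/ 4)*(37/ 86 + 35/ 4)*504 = 1128467088/ 225277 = 5009.24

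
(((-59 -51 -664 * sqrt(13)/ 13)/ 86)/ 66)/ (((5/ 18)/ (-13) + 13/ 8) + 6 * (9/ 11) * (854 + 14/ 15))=-0.00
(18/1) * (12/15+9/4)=549/10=54.90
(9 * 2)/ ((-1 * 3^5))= -0.07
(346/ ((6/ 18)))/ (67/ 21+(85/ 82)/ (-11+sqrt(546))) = 49513764636/ 153420923-37536156 * sqrt(546)/ 153420923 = 317.01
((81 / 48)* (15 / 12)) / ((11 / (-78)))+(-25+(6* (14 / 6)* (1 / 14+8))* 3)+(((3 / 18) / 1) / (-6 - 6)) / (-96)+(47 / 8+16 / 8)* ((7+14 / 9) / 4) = 24017483 / 76032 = 315.89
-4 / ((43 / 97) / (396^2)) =-60844608 / 43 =-1414990.88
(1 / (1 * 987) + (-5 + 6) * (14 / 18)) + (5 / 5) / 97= 226643 / 287217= 0.79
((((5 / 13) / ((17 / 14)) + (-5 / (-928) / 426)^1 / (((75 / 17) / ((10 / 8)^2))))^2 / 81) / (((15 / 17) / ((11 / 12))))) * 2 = 3881759904867566095 / 1508310572930143617024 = 0.00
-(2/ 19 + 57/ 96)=-425/ 608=-0.70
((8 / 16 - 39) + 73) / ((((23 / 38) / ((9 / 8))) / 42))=10773 / 4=2693.25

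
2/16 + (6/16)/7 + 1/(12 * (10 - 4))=97/504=0.19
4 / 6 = 2 / 3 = 0.67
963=963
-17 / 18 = -0.94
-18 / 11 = -1.64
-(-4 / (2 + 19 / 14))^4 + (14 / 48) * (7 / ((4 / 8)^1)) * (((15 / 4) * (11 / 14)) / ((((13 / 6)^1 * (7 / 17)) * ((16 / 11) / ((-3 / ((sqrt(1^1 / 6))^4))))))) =-1003.32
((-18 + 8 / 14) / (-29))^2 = 14884 / 41209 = 0.36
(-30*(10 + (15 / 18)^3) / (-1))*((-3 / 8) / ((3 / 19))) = -217075 / 288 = -753.73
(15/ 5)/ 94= 0.03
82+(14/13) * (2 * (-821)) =-21922/13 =-1686.31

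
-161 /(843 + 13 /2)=-322 /1699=-0.19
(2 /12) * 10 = 5 /3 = 1.67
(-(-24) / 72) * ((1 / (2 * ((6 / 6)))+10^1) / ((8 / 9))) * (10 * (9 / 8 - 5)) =-9765 / 64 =-152.58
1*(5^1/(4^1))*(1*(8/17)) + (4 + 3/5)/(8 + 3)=941/935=1.01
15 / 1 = 15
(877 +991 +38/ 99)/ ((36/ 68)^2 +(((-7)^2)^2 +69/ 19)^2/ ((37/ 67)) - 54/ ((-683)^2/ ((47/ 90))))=832701757582917725/ 4666524626150464755744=0.00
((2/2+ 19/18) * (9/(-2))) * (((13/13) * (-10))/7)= 185/14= 13.21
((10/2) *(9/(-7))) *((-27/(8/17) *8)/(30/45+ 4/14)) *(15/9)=20655/4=5163.75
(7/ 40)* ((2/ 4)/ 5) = 7/ 400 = 0.02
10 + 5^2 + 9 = 44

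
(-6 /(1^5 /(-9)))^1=54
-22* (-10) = 220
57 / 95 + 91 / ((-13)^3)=472 / 845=0.56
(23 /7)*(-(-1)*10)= 230 /7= 32.86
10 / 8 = 5 / 4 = 1.25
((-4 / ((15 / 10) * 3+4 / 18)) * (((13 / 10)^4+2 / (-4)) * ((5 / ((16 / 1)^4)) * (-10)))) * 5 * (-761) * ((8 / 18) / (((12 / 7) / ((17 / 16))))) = -125509447 / 78643200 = -1.60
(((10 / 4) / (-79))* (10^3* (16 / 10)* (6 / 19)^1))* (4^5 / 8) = -2046.64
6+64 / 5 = 18.80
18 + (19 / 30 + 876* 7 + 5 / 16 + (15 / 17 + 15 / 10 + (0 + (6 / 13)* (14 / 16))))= 326393947 / 53040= 6153.73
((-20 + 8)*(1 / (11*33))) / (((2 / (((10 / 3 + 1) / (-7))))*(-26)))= -1 / 2541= -0.00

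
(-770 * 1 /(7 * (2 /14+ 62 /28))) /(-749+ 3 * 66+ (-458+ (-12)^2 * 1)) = 28 /519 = 0.05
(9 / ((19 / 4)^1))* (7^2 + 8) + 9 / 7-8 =709 / 7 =101.29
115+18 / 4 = 239 / 2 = 119.50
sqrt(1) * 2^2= 4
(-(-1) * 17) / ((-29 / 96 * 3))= -544 / 29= -18.76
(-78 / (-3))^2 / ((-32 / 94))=-7943 / 4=-1985.75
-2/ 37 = -0.05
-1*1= -1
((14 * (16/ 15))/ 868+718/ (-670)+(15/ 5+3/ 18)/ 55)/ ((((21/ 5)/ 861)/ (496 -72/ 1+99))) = -4883707579/ 45694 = -106878.53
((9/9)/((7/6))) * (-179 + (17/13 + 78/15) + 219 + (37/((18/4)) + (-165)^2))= 4559612/195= 23382.63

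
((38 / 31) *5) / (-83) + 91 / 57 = 223313 / 146661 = 1.52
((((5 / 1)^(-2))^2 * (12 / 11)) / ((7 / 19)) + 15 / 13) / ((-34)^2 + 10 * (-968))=-724839 / 5332827500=-0.00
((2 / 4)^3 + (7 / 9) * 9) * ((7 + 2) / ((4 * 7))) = 513 / 224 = 2.29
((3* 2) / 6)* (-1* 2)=-2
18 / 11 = 1.64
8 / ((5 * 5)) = 0.32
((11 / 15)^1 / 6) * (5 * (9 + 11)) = 110 / 9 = 12.22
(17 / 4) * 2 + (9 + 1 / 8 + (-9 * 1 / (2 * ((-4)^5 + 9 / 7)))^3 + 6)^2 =511056579793613868108828185 / 2153942756111797693136656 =237.27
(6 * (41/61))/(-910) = -123/27755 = -0.00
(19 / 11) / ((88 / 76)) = 361 / 242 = 1.49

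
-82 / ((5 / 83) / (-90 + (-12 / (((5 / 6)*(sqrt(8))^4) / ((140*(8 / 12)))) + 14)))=660182 / 5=132036.40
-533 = -533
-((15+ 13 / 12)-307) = 3491 / 12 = 290.92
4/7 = 0.57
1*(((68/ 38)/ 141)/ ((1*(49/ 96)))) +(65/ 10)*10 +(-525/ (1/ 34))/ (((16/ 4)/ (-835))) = 326099263461/ 87514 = 3726252.52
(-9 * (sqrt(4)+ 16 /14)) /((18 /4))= -44 /7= -6.29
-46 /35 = -1.31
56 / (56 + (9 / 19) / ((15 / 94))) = 2660 / 2801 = 0.95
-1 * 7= -7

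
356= 356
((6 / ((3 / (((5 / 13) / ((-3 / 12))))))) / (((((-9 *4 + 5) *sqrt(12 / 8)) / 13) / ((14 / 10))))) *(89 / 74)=2492 *sqrt(6) / 3441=1.77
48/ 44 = 12/ 11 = 1.09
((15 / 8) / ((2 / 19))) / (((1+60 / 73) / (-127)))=-139065 / 112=-1241.65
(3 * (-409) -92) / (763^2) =-0.00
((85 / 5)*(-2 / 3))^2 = 1156 / 9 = 128.44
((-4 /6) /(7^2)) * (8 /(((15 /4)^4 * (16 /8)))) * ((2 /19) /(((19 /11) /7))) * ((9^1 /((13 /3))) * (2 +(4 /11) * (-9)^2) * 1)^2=-1471070208 /2936058125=-0.50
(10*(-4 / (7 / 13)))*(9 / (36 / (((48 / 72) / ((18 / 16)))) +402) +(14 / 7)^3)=-2572960 / 4319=-595.73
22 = 22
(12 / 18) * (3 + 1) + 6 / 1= 26 / 3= 8.67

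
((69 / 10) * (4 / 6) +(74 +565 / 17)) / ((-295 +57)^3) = -97 / 11692940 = -0.00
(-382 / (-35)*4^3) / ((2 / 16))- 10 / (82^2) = 657553233 / 117670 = 5588.11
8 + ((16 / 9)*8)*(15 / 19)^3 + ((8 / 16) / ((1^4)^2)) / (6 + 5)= 2270043 / 150898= 15.04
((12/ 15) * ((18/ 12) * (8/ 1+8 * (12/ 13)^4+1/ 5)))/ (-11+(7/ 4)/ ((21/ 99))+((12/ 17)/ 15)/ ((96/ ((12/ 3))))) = -2448539784/ 400282415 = -6.12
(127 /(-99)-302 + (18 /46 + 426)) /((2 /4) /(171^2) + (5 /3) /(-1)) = -1821506364 /24659657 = -73.87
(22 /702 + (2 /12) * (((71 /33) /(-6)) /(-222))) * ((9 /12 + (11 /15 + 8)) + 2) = 5743663 /15824160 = 0.36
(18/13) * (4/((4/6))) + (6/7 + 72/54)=2866/273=10.50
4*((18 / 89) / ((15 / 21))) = 504 / 445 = 1.13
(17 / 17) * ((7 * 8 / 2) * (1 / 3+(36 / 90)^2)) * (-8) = -8288 / 75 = -110.51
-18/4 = -9/2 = -4.50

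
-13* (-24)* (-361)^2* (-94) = -3822054288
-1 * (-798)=798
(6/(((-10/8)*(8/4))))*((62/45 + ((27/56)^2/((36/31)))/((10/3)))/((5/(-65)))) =21102289/470400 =44.86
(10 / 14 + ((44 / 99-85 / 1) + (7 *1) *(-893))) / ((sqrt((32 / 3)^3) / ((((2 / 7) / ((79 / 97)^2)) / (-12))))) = 3755084855 *sqrt(6) / 1409167872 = 6.53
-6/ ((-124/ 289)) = 867/ 62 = 13.98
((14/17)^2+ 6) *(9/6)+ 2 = 3473/289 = 12.02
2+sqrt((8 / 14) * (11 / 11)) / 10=sqrt(7) / 35+2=2.08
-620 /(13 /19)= -11780 /13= -906.15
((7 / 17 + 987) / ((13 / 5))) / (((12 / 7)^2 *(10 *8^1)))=411257 / 254592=1.62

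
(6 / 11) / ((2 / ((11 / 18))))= 1 / 6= 0.17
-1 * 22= -22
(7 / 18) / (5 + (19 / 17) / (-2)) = 119 / 1359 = 0.09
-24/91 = -0.26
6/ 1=6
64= 64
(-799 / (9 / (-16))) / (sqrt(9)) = 12784 / 27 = 473.48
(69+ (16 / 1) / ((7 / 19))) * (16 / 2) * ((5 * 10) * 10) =449714.29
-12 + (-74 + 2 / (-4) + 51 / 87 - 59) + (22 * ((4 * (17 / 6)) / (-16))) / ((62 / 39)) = -1112719 / 7192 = -154.72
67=67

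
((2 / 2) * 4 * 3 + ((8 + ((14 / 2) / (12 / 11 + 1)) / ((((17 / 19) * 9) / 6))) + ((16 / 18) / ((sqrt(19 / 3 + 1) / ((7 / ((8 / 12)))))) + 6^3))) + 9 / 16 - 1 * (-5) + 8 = 14 * sqrt(66) / 33 + 4730605 / 18768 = 255.50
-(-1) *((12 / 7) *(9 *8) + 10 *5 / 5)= 934 / 7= 133.43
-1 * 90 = -90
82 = 82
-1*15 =-15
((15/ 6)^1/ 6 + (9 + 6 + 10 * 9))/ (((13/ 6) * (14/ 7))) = 1265/ 52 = 24.33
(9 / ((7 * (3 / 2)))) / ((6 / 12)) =12 / 7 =1.71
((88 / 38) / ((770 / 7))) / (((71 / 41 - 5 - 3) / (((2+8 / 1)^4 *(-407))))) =66748000 / 4883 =13669.47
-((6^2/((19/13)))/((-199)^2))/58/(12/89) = -0.00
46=46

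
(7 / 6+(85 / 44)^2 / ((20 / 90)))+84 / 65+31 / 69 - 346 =-5666466763 / 17365920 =-326.30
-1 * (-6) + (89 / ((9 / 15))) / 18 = 769 / 54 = 14.24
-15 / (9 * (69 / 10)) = -50 / 207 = -0.24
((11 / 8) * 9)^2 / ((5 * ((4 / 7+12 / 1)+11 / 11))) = 68607 / 30400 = 2.26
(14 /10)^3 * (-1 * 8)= -21.95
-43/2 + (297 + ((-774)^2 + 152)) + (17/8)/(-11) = 52756291/88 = 599503.31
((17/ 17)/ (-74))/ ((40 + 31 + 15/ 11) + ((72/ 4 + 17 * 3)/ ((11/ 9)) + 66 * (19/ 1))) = -0.00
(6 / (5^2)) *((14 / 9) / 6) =14 / 225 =0.06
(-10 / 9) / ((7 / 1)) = -10 / 63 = -0.16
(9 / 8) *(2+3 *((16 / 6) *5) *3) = 137.25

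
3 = 3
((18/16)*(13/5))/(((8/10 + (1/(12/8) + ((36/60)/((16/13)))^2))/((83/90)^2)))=716456/490845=1.46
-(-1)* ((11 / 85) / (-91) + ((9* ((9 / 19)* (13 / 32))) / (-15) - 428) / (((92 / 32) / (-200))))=100668777043 / 3380195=29781.94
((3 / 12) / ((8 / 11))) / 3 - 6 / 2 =-277 / 96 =-2.89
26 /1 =26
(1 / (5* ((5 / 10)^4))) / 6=8 / 15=0.53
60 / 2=30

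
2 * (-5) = -10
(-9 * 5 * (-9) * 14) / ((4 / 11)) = 31185 / 2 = 15592.50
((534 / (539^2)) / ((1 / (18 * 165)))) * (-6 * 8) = -6920640 / 26411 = -262.04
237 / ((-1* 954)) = -79 / 318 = -0.25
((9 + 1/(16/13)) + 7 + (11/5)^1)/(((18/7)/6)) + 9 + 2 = 4429/80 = 55.36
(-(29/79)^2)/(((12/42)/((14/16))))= -0.41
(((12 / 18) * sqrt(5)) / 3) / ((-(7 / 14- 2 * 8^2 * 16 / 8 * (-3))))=-4 * sqrt(5) / 13833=-0.00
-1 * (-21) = 21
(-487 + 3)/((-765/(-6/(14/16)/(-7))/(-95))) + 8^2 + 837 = 2104463/2499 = 842.12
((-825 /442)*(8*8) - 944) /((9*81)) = -235024 /161109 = -1.46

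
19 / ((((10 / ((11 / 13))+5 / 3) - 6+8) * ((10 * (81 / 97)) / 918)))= 344641 / 2555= 134.89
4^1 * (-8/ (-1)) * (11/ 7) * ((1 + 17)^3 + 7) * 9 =18497952/ 7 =2642564.57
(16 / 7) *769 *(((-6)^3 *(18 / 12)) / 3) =-1328832 / 7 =-189833.14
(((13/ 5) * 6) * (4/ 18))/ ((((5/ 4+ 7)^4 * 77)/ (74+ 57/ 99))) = 32760832/ 45201378915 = 0.00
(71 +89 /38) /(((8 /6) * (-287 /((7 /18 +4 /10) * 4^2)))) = -65959 /27265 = -2.42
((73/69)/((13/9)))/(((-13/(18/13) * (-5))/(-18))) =-70956/252655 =-0.28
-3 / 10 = -0.30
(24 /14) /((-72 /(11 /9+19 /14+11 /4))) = -0.13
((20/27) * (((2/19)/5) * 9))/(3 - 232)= -0.00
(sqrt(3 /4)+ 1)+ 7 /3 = sqrt(3) /2+ 10 /3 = 4.20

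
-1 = -1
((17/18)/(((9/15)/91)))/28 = 1105/216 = 5.12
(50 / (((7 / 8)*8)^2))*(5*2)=500 / 49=10.20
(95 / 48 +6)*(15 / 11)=1915 / 176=10.88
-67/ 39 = -1.72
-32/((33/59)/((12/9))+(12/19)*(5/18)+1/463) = -199304832/3718841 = -53.59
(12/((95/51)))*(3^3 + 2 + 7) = 22032/95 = 231.92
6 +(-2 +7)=11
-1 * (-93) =93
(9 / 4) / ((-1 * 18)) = -0.12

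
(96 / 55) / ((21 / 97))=3104 / 385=8.06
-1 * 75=-75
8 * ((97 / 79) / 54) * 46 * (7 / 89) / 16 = 15617 / 379674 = 0.04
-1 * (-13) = 13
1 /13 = 0.08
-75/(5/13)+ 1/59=-11504/59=-194.98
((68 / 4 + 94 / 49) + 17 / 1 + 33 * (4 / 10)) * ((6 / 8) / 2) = 18051 / 980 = 18.42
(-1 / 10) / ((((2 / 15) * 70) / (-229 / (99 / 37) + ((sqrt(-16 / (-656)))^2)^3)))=291983767 / 318415020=0.92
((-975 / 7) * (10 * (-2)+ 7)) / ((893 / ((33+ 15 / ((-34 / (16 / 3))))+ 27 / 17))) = 6945900 / 106267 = 65.36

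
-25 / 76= -0.33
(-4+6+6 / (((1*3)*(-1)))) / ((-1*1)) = 0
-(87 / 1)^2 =-7569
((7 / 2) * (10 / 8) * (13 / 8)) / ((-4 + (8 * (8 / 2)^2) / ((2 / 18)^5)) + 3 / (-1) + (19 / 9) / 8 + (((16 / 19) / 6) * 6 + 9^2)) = 77805 / 82718550728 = 0.00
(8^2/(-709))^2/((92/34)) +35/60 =81349433/138739956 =0.59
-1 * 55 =-55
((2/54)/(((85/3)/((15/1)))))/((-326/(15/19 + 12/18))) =-83/947682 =-0.00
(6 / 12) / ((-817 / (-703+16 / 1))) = 687 / 1634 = 0.42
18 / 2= 9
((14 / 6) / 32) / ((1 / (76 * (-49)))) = -6517 / 24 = -271.54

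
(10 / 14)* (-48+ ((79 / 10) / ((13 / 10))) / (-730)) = -455599 / 13286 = -34.29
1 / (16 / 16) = 1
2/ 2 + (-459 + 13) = -445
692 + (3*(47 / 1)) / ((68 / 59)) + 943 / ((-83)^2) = 381542499 / 468452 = 814.48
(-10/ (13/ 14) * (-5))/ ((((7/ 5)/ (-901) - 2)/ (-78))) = 18921000/ 9017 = 2098.37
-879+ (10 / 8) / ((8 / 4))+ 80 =-6387 / 8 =-798.38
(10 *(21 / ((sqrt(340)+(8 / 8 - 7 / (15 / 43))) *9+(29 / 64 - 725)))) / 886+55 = 23888174191485 / 434332602667 - 7168000 *sqrt(85) / 1302997808001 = 55.00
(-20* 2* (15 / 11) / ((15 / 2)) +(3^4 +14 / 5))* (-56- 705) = -3203049 / 55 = -58237.25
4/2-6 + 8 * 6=44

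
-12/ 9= -4/ 3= -1.33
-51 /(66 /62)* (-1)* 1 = 527 /11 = 47.91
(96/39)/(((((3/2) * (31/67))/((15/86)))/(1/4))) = 0.15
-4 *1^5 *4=-16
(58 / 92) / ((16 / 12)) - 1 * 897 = -164961 / 184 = -896.53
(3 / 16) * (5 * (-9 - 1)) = -75 / 8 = -9.38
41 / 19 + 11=13.16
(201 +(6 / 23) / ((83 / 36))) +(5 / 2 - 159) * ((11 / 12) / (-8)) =80286287 / 366528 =219.05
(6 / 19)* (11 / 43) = 66 / 817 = 0.08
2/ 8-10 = -39/ 4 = -9.75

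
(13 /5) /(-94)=-13 /470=-0.03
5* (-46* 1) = -230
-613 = -613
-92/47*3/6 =-46/47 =-0.98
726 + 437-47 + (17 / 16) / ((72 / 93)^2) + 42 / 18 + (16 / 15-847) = 12633877 / 46080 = 274.17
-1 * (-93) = 93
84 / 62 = 42 / 31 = 1.35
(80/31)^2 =6400/961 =6.66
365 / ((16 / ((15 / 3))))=1825 / 16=114.06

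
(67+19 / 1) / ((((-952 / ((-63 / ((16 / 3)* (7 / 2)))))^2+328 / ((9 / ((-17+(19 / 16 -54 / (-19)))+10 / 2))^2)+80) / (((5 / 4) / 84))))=75441780 / 4710272064071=0.00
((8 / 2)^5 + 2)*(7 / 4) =3591 / 2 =1795.50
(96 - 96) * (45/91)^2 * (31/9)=0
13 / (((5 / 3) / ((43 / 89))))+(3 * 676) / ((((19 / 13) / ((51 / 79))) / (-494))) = -15556472997 / 35155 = -442510.97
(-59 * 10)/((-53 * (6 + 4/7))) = 2065/1219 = 1.69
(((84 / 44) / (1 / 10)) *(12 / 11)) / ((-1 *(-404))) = 0.05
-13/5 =-2.60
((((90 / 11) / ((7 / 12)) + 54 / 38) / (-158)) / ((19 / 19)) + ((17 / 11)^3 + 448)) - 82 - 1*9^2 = 8071852993 / 27969634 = 288.59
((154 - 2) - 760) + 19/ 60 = -36461/ 60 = -607.68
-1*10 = -10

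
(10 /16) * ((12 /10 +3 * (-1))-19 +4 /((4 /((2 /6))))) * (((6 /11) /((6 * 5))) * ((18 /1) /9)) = -307 /660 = -0.47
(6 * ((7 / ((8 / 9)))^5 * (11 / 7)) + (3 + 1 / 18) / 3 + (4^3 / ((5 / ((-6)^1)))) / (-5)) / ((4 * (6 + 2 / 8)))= 11423.09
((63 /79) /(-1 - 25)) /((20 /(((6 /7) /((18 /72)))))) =-27 /5135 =-0.01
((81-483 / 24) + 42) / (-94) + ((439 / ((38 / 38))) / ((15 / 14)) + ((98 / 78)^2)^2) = 3576236877469 / 8698538160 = 411.13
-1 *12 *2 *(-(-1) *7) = -168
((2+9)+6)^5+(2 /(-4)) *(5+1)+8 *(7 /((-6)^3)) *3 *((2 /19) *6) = 80931650 /57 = 1419853.51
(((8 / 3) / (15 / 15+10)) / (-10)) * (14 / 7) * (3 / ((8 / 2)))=-2 / 55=-0.04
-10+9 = -1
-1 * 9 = -9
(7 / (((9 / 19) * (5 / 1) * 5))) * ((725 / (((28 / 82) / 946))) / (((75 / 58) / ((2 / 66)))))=56341954 / 2025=27823.19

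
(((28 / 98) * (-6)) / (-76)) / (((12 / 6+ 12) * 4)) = 3 / 7448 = 0.00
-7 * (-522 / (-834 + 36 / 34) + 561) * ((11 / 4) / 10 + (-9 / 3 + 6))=-1215427563 / 94400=-12875.29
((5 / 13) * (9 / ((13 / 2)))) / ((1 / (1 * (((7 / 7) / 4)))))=45 / 338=0.13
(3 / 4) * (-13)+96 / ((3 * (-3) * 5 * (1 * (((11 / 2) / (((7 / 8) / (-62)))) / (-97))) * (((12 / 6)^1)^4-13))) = -609319 / 61380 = -9.93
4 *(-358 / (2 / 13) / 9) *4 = -37232 / 9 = -4136.89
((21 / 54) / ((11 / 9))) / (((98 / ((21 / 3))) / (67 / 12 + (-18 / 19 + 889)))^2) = 5930522143 / 4574592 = 1296.40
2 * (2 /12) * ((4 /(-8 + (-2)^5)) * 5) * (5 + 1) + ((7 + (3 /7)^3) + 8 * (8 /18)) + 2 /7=30623 /3087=9.92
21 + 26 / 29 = 635 / 29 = 21.90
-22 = -22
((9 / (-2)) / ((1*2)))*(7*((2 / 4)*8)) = -63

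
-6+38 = 32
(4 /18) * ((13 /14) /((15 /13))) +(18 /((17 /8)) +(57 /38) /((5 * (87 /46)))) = 4103536 /465885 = 8.81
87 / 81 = 29 / 27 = 1.07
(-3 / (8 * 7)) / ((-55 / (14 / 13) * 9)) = 1 / 8580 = 0.00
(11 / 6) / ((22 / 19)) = 19 / 12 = 1.58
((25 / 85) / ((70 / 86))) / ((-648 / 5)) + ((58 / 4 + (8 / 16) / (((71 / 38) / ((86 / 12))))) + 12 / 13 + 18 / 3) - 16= 522286763 / 71174376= 7.34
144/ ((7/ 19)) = 2736/ 7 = 390.86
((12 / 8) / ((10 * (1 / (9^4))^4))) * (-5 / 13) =-5559060566555523 / 52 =-106905010895298.52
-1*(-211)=211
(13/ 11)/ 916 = 13/ 10076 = 0.00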